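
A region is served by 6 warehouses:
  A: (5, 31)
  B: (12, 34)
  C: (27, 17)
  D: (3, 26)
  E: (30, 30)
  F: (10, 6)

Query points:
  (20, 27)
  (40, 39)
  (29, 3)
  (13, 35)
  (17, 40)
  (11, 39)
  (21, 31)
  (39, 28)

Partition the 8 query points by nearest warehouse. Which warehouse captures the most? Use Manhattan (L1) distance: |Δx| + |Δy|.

(20, 27) — d to each: A:19, B:15, C:17, D:18, E:13, F:31 → nearest is E
(40, 39) — d to each: A:43, B:33, C:35, D:50, E:19, F:63 → nearest is E
(29, 3) — d to each: A:52, B:48, C:16, D:49, E:28, F:22 → nearest is C
(13, 35) — d to each: A:12, B:2, C:32, D:19, E:22, F:32 → nearest is B
(17, 40) — d to each: A:21, B:11, C:33, D:28, E:23, F:41 → nearest is B
(11, 39) — d to each: A:14, B:6, C:38, D:21, E:28, F:34 → nearest is B
(21, 31) — d to each: A:16, B:12, C:20, D:23, E:10, F:36 → nearest is E
(39, 28) — d to each: A:37, B:33, C:23, D:38, E:11, F:51 → nearest is E
Tally — B:3, C:1, E:4. E captures the most (4).

E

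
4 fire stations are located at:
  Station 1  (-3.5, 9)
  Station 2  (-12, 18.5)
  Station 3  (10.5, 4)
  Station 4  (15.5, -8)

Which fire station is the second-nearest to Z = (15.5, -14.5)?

Compare squared distances (the ordering matches that of the actual distances):
d²(Z, Station 1) = (15.5−(-3.5))² + (-14.5−9)² = 361 + 552.25 = 913.25
d²(Z, Station 2) = (15.5−(-12))² + (-14.5−18.5)² = 756.25 + 1089 = 1845.25
d²(Z, Station 3) = (15.5−10.5)² + (-14.5−4)² = 25 + 342.25 = 367.25
d²(Z, Station 4) = (15.5−15.5)² + (-14.5−(-8))² = 0 + 42.25 = 42.25
Sorted ascending: Station 4, Station 3, Station 1, … — the second-nearest is Station 3.

Station 3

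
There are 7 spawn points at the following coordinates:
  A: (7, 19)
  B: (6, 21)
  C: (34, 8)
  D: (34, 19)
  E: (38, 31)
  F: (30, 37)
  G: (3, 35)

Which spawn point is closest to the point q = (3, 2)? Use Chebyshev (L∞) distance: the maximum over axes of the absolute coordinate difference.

A

d(q,A) = max(4, 17) = 17
d(q,B) = max(3, 19) = 19
d(q,C) = max(31, 6) = 31
d(q,D) = max(31, 17) = 31
d(q,E) = max(35, 29) = 35
d(q,F) = max(27, 35) = 35
d(q,G) = max(0, 33) = 33
The smallest is to A, so q lies in the Voronoi region of A.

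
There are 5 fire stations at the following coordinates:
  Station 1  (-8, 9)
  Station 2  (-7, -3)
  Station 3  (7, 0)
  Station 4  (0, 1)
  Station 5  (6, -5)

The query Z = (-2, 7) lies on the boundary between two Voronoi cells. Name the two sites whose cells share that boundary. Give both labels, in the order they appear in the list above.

Station 1 and Station 4

Squared distances from Z to each site:
d²(Z, Station 1) = (-2−(-8))² + (7−9)² = 36 + 4 = 40
d²(Z, Station 2) = (-2−(-7))² + (7−(-3))² = 25 + 100 = 125
d²(Z, Station 3) = (-2−7)² + (7−0)² = 81 + 49 = 130
d²(Z, Station 4) = (-2−0)² + (7−1)² = 4 + 36 = 40
d²(Z, Station 5) = (-2−6)² + (7−(-5))² = 64 + 144 = 208
Z is equidistant from Station 1 and Station 4 (both at squared distance 40), and every other site is strictly farther — so Z lies on the Station 1–Station 4 Voronoi edge.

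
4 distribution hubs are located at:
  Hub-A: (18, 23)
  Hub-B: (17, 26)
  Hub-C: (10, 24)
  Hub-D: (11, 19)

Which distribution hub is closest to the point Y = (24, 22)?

Compare squared distances (the ordering matches that of the actual distances):
d²(Y, Hub-A) = (24−18)² + (22−23)² = 36 + 1 = 37
d²(Y, Hub-B) = (24−17)² + (22−26)² = 49 + 16 = 65
d²(Y, Hub-C) = (24−10)² + (22−24)² = 196 + 4 = 200
d²(Y, Hub-D) = (24−11)² + (22−19)² = 169 + 9 = 178
The smallest is to Hub-A, so Y lies in the Voronoi region of Hub-A.

Hub-A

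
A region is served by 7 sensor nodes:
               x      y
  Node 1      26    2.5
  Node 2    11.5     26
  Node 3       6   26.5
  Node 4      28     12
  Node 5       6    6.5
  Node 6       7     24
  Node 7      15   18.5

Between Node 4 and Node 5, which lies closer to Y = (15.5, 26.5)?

Compare squared distances:
d²(Y, Node 4) = (15.5−28)² + (26.5−12)² = 156.25 + 210.25 = 366.5
d²(Y, Node 5) = (15.5−6)² + (26.5−6.5)² = 90.25 + 400 = 490.25
366.5 < 490.25, so Node 4 is closer.

Node 4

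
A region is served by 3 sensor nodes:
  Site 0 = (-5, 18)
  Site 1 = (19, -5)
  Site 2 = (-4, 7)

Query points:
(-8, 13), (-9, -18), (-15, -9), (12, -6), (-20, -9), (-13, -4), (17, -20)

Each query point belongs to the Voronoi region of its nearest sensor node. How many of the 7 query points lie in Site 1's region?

(-8, 13) — d² to each: Site 0:34, Site 1:1053, Site 2:52 → nearest is Site 0
(-9, -18) — d² to each: Site 0:1312, Site 1:953, Site 2:650 → nearest is Site 2
(-15, -9) — d² to each: Site 0:829, Site 1:1172, Site 2:377 → nearest is Site 2
(12, -6) — d² to each: Site 0:865, Site 1:50, Site 2:425 → nearest is Site 1
(-20, -9) — d² to each: Site 0:954, Site 1:1537, Site 2:512 → nearest is Site 2
(-13, -4) — d² to each: Site 0:548, Site 1:1025, Site 2:202 → nearest is Site 2
(17, -20) — d² to each: Site 0:1928, Site 1:229, Site 2:1170 → nearest is Site 1
2 of the 7 points have Site 1 as nearest.

2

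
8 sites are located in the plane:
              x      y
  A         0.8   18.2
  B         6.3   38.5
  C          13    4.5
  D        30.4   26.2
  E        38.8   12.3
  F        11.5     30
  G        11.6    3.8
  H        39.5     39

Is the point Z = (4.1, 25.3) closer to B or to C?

Compare squared distances:
|ZB|² = (4.1−6.3)² + (25.3−38.5)² = 4.84 + 174.24 = 179.08
|ZC|² = (4.1−13)² + (25.3−4.5)² = 79.21 + 432.64 = 511.85
179.08 < 511.85, so B is closer.

B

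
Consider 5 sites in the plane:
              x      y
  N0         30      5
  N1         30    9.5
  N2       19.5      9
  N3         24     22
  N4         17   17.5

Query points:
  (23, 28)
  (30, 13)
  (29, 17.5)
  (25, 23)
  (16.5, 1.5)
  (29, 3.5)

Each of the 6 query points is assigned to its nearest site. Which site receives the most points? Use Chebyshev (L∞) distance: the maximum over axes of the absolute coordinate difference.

(23, 28) — d to each: N0:23, N1:18.5, N2:19, N3:6, N4:10.5 → nearest is N3
(30, 13) — d to each: N0:8, N1:3.5, N2:10.5, N3:9, N4:13 → nearest is N1
(29, 17.5) — d to each: N0:12.5, N1:8, N2:9.5, N3:5, N4:12 → nearest is N3
(25, 23) — d to each: N0:18, N1:13.5, N2:14, N3:1, N4:8 → nearest is N3
(16.5, 1.5) — d to each: N0:13.5, N1:13.5, N2:7.5, N3:20.5, N4:16 → nearest is N2
(29, 3.5) — d to each: N0:1.5, N1:6, N2:9.5, N3:18.5, N4:14 → nearest is N0
Tally — N0:1, N1:1, N2:1, N3:3. N3 captures the most (3).

N3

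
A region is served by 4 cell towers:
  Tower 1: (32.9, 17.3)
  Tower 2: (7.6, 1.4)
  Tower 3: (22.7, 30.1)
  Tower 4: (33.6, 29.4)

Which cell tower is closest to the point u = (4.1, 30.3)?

Compare squared distances (the ordering matches that of the actual distances):
d²(u, Tower 1) = (4.1−32.9)² + (30.3−17.3)² = 829.44 + 169 = 998.44
d²(u, Tower 2) = (4.1−7.6)² + (30.3−1.4)² = 12.25 + 835.21 = 847.46
d²(u, Tower 3) = (4.1−22.7)² + (30.3−30.1)² = 345.96 + 0.04 = 346
d²(u, Tower 4) = (4.1−33.6)² + (30.3−29.4)² = 870.25 + 0.81 = 871.06
Minimum is at Tower 3.

Tower 3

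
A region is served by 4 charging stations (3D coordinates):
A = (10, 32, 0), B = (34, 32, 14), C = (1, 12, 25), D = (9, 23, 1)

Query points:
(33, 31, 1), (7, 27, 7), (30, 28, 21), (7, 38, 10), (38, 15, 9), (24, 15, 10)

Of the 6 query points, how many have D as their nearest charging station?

(33, 31, 1) — d² to each: A:531, B:171, C:1961, D:640 → nearest is B
(7, 27, 7) — d² to each: A:83, B:803, C:585, D:56 → nearest is D
(30, 28, 21) — d² to each: A:857, B:81, C:1113, D:866 → nearest is B
(7, 38, 10) — d² to each: A:145, B:781, C:937, D:310 → nearest is A
(38, 15, 9) — d² to each: A:1154, B:330, C:1634, D:969 → nearest is B
(24, 15, 10) — d² to each: A:585, B:405, C:763, D:370 → nearest is D
2 of the 6 points have D as nearest.

2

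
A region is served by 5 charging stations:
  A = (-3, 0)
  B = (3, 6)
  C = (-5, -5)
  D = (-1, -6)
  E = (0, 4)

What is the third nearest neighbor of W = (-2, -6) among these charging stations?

Compare squared distances (the ordering matches that of the actual distances):
|WA|² = (-2−(-3))² + (-6−0)² = 1 + 36 = 37
|WB|² = (-2−3)² + (-6−6)² = 25 + 144 = 169
|WC|² = (-2−(-5))² + (-6−(-5))² = 9 + 1 = 10
|WD|² = (-2−(-1))² + (-6−(-6))² = 1 + 0 = 1
|WE|² = (-2−0)² + (-6−4)² = 4 + 100 = 104
Sorted ascending: D, C, A, E, … — the third-nearest is A.

A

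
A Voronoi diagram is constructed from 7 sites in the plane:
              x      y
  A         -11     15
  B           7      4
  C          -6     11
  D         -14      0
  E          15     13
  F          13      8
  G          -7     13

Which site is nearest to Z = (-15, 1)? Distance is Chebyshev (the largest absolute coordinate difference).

D

d(Z,A) = max(4, 14) = 14
d(Z,B) = max(22, 3) = 22
d(Z,C) = max(9, 10) = 10
d(Z,D) = max(1, 1) = 1
d(Z,E) = max(30, 12) = 30
d(Z,F) = max(28, 7) = 28
d(Z,G) = max(8, 12) = 12
The smallest is to D, so Z lies in the Voronoi region of D.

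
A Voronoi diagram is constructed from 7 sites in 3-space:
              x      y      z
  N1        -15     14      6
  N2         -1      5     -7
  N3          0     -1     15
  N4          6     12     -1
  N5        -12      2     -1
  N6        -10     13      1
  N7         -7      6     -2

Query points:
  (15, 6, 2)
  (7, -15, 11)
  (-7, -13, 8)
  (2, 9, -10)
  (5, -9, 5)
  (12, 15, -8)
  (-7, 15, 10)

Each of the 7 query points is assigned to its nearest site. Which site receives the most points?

N3

(15, 6, 2) — d² to each: N1:980, N2:338, N3:443, N4:126, N5:754, N6:675, N7:500 → nearest is N4
(7, -15, 11) — d² to each: N1:1350, N2:788, N3:261, N4:874, N5:794, N6:1173, N7:806 → nearest is N3
(-7, -13, 8) — d² to each: N1:797, N2:585, N3:242, N4:875, N5:331, N6:734, N7:461 → nearest is N3
(2, 9, -10) — d² to each: N1:570, N2:34, N3:729, N4:106, N5:326, N6:281, N7:154 → nearest is N2
(5, -9, 5) — d² to each: N1:930, N2:376, N3:189, N4:478, N5:446, N6:725, N7:418 → nearest is N3
(12, 15, -8) — d² to each: N1:926, N2:270, N3:929, N4:94, N5:794, N6:569, N7:478 → nearest is N4
(-7, 15, 10) — d² to each: N1:81, N2:425, N3:330, N4:299, N5:315, N6:94, N7:225 → nearest is N1
Tally — N1:1, N2:1, N3:3, N4:2. N3 captures the most (3).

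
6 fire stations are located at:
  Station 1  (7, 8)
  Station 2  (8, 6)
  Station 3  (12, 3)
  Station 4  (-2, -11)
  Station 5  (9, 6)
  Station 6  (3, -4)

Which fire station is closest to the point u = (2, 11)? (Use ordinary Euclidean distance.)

Station 1

Since √ is increasing, it suffices to compare squared distances:
d²(u, Station 1) = (2−7)² + (11−8)² = 25 + 9 = 34
d²(u, Station 2) = (2−8)² + (11−6)² = 36 + 25 = 61
d²(u, Station 3) = (2−12)² + (11−3)² = 100 + 64 = 164
d²(u, Station 4) = (2−(-2))² + (11−(-11))² = 16 + 484 = 500
d²(u, Station 5) = (2−9)² + (11−6)² = 49 + 25 = 74
d²(u, Station 6) = (2−3)² + (11−(-4))² = 1 + 225 = 226
The smallest is to Station 1, so u lies in the Voronoi region of Station 1.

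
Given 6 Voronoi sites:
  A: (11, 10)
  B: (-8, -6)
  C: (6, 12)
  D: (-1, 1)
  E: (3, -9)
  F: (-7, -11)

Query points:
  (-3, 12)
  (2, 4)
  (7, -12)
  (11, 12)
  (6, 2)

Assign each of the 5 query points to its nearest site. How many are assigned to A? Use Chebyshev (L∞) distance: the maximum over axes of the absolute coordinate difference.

1

(-3, 12) — d to each: A:14, B:18, C:9, D:11, E:21, F:23 → nearest is C
(2, 4) — d to each: A:9, B:10, C:8, D:3, E:13, F:15 → nearest is D
(7, -12) — d to each: A:22, B:15, C:24, D:13, E:4, F:14 → nearest is E
(11, 12) — d to each: A:2, B:19, C:5, D:12, E:21, F:23 → nearest is A
(6, 2) — d to each: A:8, B:14, C:10, D:7, E:11, F:13 → nearest is D
1 of the 5 points has A as nearest.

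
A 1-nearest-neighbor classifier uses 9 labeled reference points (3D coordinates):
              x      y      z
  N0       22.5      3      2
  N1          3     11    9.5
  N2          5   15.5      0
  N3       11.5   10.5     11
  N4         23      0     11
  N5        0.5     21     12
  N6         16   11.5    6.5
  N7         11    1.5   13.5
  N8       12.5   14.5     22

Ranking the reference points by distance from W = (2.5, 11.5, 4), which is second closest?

N2

Squared Euclidean distances:
|WN0|² = 400 + 72.25 + 4 = 476.25
|WN1|² = 0.25 + 0.25 + 30.25 = 30.75
|WN2|² = 6.25 + 16 + 16 = 38.25
|WN3|² = 81 + 1 + 49 = 131
|WN4|² = 420.25 + 132.25 + 49 = 601.5
|WN5|² = 4 + 90.25 + 64 = 158.25
|WN6|² = 182.25 + 0 + 6.25 = 188.5
|WN7|² = 72.25 + 100 + 90.25 = 262.5
|WN8|² = 100 + 9 + 324 = 433
Sorted ascending: N1, N2, N3, … — the second-nearest is N2.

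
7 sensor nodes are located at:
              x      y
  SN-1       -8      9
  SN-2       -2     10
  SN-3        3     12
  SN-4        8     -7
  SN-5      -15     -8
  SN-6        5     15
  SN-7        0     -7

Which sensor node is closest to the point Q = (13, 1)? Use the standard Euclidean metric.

SN-4

Compare squared distances (the ordering matches that of the actual distances):
d²(Q, SN-1) = 441 + 64 = 505
d²(Q, SN-2) = 225 + 81 = 306
d²(Q, SN-3) = 100 + 121 = 221
d²(Q, SN-4) = 25 + 64 = 89
d²(Q, SN-5) = 784 + 81 = 865
d²(Q, SN-6) = 64 + 196 = 260
d²(Q, SN-7) = 169 + 64 = 233
The smallest is to SN-4, so Q lies in the Voronoi region of SN-4.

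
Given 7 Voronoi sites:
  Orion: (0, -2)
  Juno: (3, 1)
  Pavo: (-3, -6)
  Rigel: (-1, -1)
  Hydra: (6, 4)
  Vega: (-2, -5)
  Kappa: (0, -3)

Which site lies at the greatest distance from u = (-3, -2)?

Hydra

Squared Euclidean distances:
d²(u, Orion) = (-3−0)² + (-2−(-2))² = 9 + 0 = 9
d²(u, Juno) = (-3−3)² + (-2−1)² = 36 + 9 = 45
d²(u, Pavo) = (-3−(-3))² + (-2−(-6))² = 0 + 16 = 16
d²(u, Rigel) = (-3−(-1))² + (-2−(-1))² = 4 + 1 = 5
d²(u, Hydra) = (-3−6)² + (-2−4)² = 81 + 36 = 117
d²(u, Vega) = (-3−(-2))² + (-2−(-5))² = 1 + 9 = 10
d²(u, Kappa) = (-3−0)² + (-2−(-3))² = 9 + 1 = 10
The largest is to Hydra.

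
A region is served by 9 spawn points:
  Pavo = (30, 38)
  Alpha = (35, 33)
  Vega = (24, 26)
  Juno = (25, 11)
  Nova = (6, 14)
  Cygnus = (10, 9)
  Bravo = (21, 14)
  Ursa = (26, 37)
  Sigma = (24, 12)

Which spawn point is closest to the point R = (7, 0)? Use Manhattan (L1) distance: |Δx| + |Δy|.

Cygnus

d(R, Pavo) = 23 + 38 = 61
d(R, Alpha) = 28 + 33 = 61
d(R, Vega) = 17 + 26 = 43
d(R, Juno) = 18 + 11 = 29
d(R, Nova) = 1 + 14 = 15
d(R, Cygnus) = 3 + 9 = 12
d(R, Bravo) = 14 + 14 = 28
d(R, Ursa) = 19 + 37 = 56
d(R, Sigma) = 17 + 12 = 29
Cygnus is nearest.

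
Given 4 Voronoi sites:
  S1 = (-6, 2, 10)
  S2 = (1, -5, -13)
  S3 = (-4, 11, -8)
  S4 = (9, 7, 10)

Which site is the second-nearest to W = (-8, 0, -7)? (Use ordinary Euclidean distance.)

S2

Since √ is increasing, it suffices to compare squared distances:
|WS1|² = (-8−(-6))² + (0−2)² + (-7−10)² = 4 + 4 + 289 = 297
|WS2|² = (-8−1)² + (0−(-5))² + (-7−(-13))² = 81 + 25 + 36 = 142
|WS3|² = (-8−(-4))² + (0−11)² + (-7−(-8))² = 16 + 121 + 1 = 138
|WS4|² = (-8−9)² + (0−7)² + (-7−10)² = 289 + 49 + 289 = 627
Sorted ascending: S3, S2, S1, … — the second-nearest is S2.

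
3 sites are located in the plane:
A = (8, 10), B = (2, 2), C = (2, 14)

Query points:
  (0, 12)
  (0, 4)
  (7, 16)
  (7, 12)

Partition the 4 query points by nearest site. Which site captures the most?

(0, 12) — d² to each: A:68, B:104, C:8 → nearest is C
(0, 4) — d² to each: A:100, B:8, C:104 → nearest is B
(7, 16) — d² to each: A:37, B:221, C:29 → nearest is C
(7, 12) — d² to each: A:5, B:125, C:29 → nearest is A
Tally — A:1, B:1, C:2. C captures the most (2).

C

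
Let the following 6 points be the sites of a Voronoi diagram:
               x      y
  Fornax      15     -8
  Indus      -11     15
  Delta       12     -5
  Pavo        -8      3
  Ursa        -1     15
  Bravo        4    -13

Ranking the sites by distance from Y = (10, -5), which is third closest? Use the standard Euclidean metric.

Since √ is increasing, it suffices to compare squared distances:
d²(Y, Fornax) = 25 + 9 = 34
d²(Y, Indus) = 441 + 400 = 841
d²(Y, Delta) = 4 + 0 = 4
d²(Y, Pavo) = 324 + 64 = 388
d²(Y, Ursa) = 121 + 400 = 521
d²(Y, Bravo) = 36 + 64 = 100
Sorted ascending: Delta, Fornax, Bravo, Pavo, … — the third-nearest is Bravo.

Bravo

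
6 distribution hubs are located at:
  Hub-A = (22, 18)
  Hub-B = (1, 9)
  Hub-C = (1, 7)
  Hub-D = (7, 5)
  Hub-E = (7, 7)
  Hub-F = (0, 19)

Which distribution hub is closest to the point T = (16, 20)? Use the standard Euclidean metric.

Squared Euclidean distances:
d²(T, Hub-A) = 36 + 4 = 40
d²(T, Hub-B) = 225 + 121 = 346
d²(T, Hub-C) = 225 + 169 = 394
d²(T, Hub-D) = 81 + 225 = 306
d²(T, Hub-E) = 81 + 169 = 250
d²(T, Hub-F) = 256 + 1 = 257
Hub-A is nearest.

Hub-A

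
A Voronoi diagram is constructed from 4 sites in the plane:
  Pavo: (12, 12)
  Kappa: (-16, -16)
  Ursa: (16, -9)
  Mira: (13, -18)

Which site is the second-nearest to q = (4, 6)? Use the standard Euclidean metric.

Compare squared distances (the ordering matches that of the actual distances):
d²(q, Pavo) = 64 + 36 = 100
d²(q, Kappa) = 400 + 484 = 884
d²(q, Ursa) = 144 + 225 = 369
d²(q, Mira) = 81 + 576 = 657
Sorted ascending: Pavo, Ursa, Mira, … — the second-nearest is Ursa.

Ursa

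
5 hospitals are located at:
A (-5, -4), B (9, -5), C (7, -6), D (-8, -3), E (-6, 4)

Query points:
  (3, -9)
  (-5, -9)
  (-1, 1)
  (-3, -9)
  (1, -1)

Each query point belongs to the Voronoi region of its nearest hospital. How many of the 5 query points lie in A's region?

3

(3, -9) — d² to each: A:89, B:52, C:25, D:157, E:250 → nearest is C
(-5, -9) — d² to each: A:25, B:212, C:153, D:45, E:170 → nearest is A
(-1, 1) — d² to each: A:41, B:136, C:113, D:65, E:34 → nearest is E
(-3, -9) — d² to each: A:29, B:160, C:109, D:61, E:178 → nearest is A
(1, -1) — d² to each: A:45, B:80, C:61, D:85, E:74 → nearest is A
3 of the 5 points have A as nearest.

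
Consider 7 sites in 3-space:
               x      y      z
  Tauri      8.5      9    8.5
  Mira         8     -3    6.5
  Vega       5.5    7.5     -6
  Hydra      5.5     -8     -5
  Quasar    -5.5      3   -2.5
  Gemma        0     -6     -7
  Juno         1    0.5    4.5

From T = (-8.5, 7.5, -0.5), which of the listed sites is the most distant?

Compare squared distances (the ordering matches that of the actual distances):
d²(T, Tauri) = (-8.5−8.5)² + (7.5−9)² + (-0.5−8.5)² = 289 + 2.25 + 81 = 372.25
d²(T, Mira) = (-8.5−8)² + (7.5−(-3))² + (-0.5−6.5)² = 272.25 + 110.25 + 49 = 431.5
d²(T, Vega) = (-8.5−5.5)² + (7.5−7.5)² + (-0.5−(-6))² = 196 + 0 + 30.25 = 226.25
d²(T, Hydra) = (-8.5−5.5)² + (7.5−(-8))² + (-0.5−(-5))² = 196 + 240.25 + 20.25 = 456.5
d²(T, Quasar) = (-8.5−(-5.5))² + (7.5−3)² + (-0.5−(-2.5))² = 9 + 20.25 + 4 = 33.25
d²(T, Gemma) = (-8.5−0)² + (7.5−(-6))² + (-0.5−(-7))² = 72.25 + 182.25 + 42.25 = 296.75
d²(T, Juno) = (-8.5−1)² + (7.5−0.5)² + (-0.5−4.5)² = 90.25 + 49 + 25 = 164.25
The largest is to Hydra.

Hydra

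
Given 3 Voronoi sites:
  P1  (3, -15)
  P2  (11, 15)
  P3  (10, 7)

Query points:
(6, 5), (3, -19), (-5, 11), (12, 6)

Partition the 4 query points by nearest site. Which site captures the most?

(6, 5) — d² to each: P1:409, P2:125, P3:20 → nearest is P3
(3, -19) — d² to each: P1:16, P2:1220, P3:725 → nearest is P1
(-5, 11) — d² to each: P1:740, P2:272, P3:241 → nearest is P3
(12, 6) — d² to each: P1:522, P2:82, P3:5 → nearest is P3
Tally — P1:1, P3:3. P3 captures the most (3).

P3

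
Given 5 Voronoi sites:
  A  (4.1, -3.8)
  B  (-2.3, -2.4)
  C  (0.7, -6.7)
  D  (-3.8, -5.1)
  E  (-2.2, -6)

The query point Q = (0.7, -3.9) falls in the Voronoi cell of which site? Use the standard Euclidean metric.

C

Since √ is increasing, it suffices to compare squared distances:
|QA|² = (0.7−4.1)² + (-3.9−(-3.8))² = 11.56 + 0.01 = 11.57
|QB|² = (0.7−(-2.3))² + (-3.9−(-2.4))² = 9 + 2.25 = 11.25
|QC|² = (0.7−0.7)² + (-3.9−(-6.7))² = 0 + 7.84 = 7.84
|QD|² = (0.7−(-3.8))² + (-3.9−(-5.1))² = 20.25 + 1.44 = 21.69
|QE|² = (0.7−(-2.2))² + (-3.9−(-6))² = 8.41 + 4.41 = 12.82
The smallest is to C, so Q lies in the Voronoi region of C.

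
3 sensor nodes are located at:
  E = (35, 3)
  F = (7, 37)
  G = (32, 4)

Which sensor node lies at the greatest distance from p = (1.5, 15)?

Compare squared distances (the ordering matches that of the actual distances):
|pE|² = (1.5−35)² + (15−3)² = 1122.25 + 144 = 1266.25
|pF|² = (1.5−7)² + (15−37)² = 30.25 + 484 = 514.25
|pG|² = (1.5−32)² + (15−4)² = 930.25 + 121 = 1051.25
The largest is to E.

E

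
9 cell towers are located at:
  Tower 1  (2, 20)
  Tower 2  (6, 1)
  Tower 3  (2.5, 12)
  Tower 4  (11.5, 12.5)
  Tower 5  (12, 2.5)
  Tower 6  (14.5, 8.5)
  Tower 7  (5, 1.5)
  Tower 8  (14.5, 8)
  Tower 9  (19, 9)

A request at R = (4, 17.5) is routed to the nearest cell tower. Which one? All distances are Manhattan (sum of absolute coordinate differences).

d(R, Tower 1) = |4−2| + |17.5−20| = 2 + 2.5 = 4.5
d(R, Tower 2) = |4−6| + |17.5−1| = 2 + 16.5 = 18.5
d(R, Tower 3) = |4−2.5| + |17.5−12| = 1.5 + 5.5 = 7
d(R, Tower 4) = |4−11.5| + |17.5−12.5| = 7.5 + 5 = 12.5
d(R, Tower 5) = |4−12| + |17.5−2.5| = 8 + 15 = 23
d(R, Tower 6) = |4−14.5| + |17.5−8.5| = 10.5 + 9 = 19.5
d(R, Tower 7) = |4−5| + |17.5−1.5| = 1 + 16 = 17
d(R, Tower 8) = |4−14.5| + |17.5−8| = 10.5 + 9.5 = 20
d(R, Tower 9) = |4−19| + |17.5−9| = 15 + 8.5 = 23.5
The smallest is to Tower 1, so R lies in the Voronoi region of Tower 1.

Tower 1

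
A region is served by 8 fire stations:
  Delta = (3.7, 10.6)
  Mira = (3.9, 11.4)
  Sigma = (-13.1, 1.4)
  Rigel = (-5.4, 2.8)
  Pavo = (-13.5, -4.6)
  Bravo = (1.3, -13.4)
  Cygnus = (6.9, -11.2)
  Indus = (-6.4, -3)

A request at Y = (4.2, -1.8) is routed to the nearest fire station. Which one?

Cygnus

Compare squared distances (the ordering matches that of the actual distances):
d²(Y, Delta) = 0.25 + 153.76 = 154.01
d²(Y, Mira) = 0.09 + 174.24 = 174.33
d²(Y, Sigma) = 299.29 + 10.24 = 309.53
d²(Y, Rigel) = 92.16 + 21.16 = 113.32
d²(Y, Pavo) = 313.29 + 7.84 = 321.13
d²(Y, Bravo) = 8.41 + 134.56 = 142.97
d²(Y, Cygnus) = 7.29 + 88.36 = 95.65
d²(Y, Indus) = 112.36 + 1.44 = 113.8
The smallest is to Cygnus, so Y lies in the Voronoi region of Cygnus.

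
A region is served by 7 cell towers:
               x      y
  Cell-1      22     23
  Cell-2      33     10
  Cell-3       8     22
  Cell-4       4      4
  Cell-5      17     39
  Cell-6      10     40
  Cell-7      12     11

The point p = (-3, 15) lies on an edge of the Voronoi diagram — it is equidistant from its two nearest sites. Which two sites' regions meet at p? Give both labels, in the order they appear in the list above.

Cell-3 and Cell-4

Squared distances from p to each site:
d²(p, Cell-1) = (-3−22)² + (15−23)² = 625 + 64 = 689
d²(p, Cell-2) = (-3−33)² + (15−10)² = 1296 + 25 = 1321
d²(p, Cell-3) = (-3−8)² + (15−22)² = 121 + 49 = 170
d²(p, Cell-4) = (-3−4)² + (15−4)² = 49 + 121 = 170
d²(p, Cell-5) = (-3−17)² + (15−39)² = 400 + 576 = 976
d²(p, Cell-6) = (-3−10)² + (15−40)² = 169 + 625 = 794
d²(p, Cell-7) = (-3−12)² + (15−11)² = 225 + 16 = 241
p is equidistant from Cell-3 and Cell-4 (both at squared distance 170), and every other site is strictly farther — so p lies on the Cell-3–Cell-4 Voronoi edge.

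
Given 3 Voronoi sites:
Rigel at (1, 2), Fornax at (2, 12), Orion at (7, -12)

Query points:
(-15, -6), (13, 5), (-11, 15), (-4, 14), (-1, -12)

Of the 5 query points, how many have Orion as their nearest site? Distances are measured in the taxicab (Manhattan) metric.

(-15, -6) — d to each: Rigel:24, Fornax:35, Orion:28 → nearest is Rigel
(13, 5) — d to each: Rigel:15, Fornax:18, Orion:23 → nearest is Rigel
(-11, 15) — d to each: Rigel:25, Fornax:16, Orion:45 → nearest is Fornax
(-4, 14) — d to each: Rigel:17, Fornax:8, Orion:37 → nearest is Fornax
(-1, -12) — d to each: Rigel:16, Fornax:27, Orion:8 → nearest is Orion
1 of the 5 points has Orion as nearest.

1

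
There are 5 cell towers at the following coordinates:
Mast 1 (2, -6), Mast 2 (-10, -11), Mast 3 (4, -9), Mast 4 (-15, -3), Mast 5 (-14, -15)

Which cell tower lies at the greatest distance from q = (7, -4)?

Since √ is increasing, it suffices to compare squared distances:
d²(q, Mast 1) = 25 + 4 = 29
d²(q, Mast 2) = 289 + 49 = 338
d²(q, Mast 3) = 9 + 25 = 34
d²(q, Mast 4) = 484 + 1 = 485
d²(q, Mast 5) = 441 + 121 = 562
The largest is to Mast 5.

Mast 5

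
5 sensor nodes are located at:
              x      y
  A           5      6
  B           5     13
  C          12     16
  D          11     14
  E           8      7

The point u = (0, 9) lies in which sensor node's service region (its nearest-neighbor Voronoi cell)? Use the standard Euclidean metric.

Compare squared distances (the ordering matches that of the actual distances):
|uA|² = (0−5)² + (9−6)² = 25 + 9 = 34
|uB|² = (0−5)² + (9−13)² = 25 + 16 = 41
|uC|² = (0−12)² + (9−16)² = 144 + 49 = 193
|uD|² = (0−11)² + (9−14)² = 121 + 25 = 146
|uE|² = (0−8)² + (9−7)² = 64 + 4 = 68
A is nearest.

A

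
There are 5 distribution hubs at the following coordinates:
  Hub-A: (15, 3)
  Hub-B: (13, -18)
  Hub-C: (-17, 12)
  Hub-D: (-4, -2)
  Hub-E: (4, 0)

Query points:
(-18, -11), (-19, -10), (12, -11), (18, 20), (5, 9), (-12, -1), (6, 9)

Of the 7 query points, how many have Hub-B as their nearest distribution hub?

1

(-18, -11) — d² to each: Hub-A:1285, Hub-B:1010, Hub-C:530, Hub-D:277, Hub-E:605 → nearest is Hub-D
(-19, -10) — d² to each: Hub-A:1325, Hub-B:1088, Hub-C:488, Hub-D:289, Hub-E:629 → nearest is Hub-D
(12, -11) — d² to each: Hub-A:205, Hub-B:50, Hub-C:1370, Hub-D:337, Hub-E:185 → nearest is Hub-B
(18, 20) — d² to each: Hub-A:298, Hub-B:1469, Hub-C:1289, Hub-D:968, Hub-E:596 → nearest is Hub-A
(5, 9) — d² to each: Hub-A:136, Hub-B:793, Hub-C:493, Hub-D:202, Hub-E:82 → nearest is Hub-E
(-12, -1) — d² to each: Hub-A:745, Hub-B:914, Hub-C:194, Hub-D:65, Hub-E:257 → nearest is Hub-D
(6, 9) — d² to each: Hub-A:117, Hub-B:778, Hub-C:538, Hub-D:221, Hub-E:85 → nearest is Hub-E
1 of the 7 points has Hub-B as nearest.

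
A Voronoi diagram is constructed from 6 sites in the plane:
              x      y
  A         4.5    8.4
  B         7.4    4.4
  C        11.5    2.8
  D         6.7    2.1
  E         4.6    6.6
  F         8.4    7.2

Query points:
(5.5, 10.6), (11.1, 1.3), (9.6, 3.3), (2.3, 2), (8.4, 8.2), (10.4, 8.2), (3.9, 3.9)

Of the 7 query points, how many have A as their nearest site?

(5.5, 10.6) — d² to each: A:5.84, B:42.05, C:96.84, D:73.69, E:16.81, F:19.97 → nearest is A
(11.1, 1.3) — d² to each: A:93.97, B:23.3, C:2.41, D:20, E:70.34, F:42.1 → nearest is C
(9.6, 3.3) — d² to each: A:52.02, B:6.05, C:3.86, D:9.85, E:35.89, F:16.65 → nearest is C
(2.3, 2) — d² to each: A:45.8, B:31.77, C:85.28, D:19.37, E:26.45, F:64.25 → nearest is D
(8.4, 8.2) — d² to each: A:15.25, B:15.44, C:38.77, D:40.1, E:17, F:1 → nearest is F
(10.4, 8.2) — d² to each: A:34.85, B:23.44, C:30.37, D:50.9, E:36.2, F:5 → nearest is F
(3.9, 3.9) — d² to each: A:20.61, B:12.5, C:58.97, D:11.08, E:7.78, F:31.14 → nearest is E
1 of the 7 points has A as nearest.

1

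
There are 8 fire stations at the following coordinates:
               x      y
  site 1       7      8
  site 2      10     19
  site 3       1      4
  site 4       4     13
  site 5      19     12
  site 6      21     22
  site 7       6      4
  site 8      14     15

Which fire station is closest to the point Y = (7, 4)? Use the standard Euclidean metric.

site 7

Since √ is increasing, it suffices to compare squared distances:
d²(Y, site 1) = (7−7)² + (4−8)² = 0 + 16 = 16
d²(Y, site 2) = (7−10)² + (4−19)² = 9 + 225 = 234
d²(Y, site 3) = (7−1)² + (4−4)² = 36 + 0 = 36
d²(Y, site 4) = (7−4)² + (4−13)² = 9 + 81 = 90
d²(Y, site 5) = (7−19)² + (4−12)² = 144 + 64 = 208
d²(Y, site 6) = (7−21)² + (4−22)² = 196 + 324 = 520
d²(Y, site 7) = (7−6)² + (4−4)² = 1 + 0 = 1
d²(Y, site 8) = (7−14)² + (4−15)² = 49 + 121 = 170
site 7 is nearest.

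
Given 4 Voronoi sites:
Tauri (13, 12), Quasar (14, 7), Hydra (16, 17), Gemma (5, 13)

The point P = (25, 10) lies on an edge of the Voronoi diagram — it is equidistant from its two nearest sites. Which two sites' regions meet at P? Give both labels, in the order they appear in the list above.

Squared distances from P to each site:
d²(P, Tauri) = (25−13)² + (10−12)² = 144 + 4 = 148
d²(P, Quasar) = (25−14)² + (10−7)² = 121 + 9 = 130
d²(P, Hydra) = (25−16)² + (10−17)² = 81 + 49 = 130
d²(P, Gemma) = (25−5)² + (10−13)² = 400 + 9 = 409
P is equidistant from Quasar and Hydra (both at squared distance 130), and every other site is strictly farther — so P lies on the Quasar–Hydra Voronoi edge.

Quasar and Hydra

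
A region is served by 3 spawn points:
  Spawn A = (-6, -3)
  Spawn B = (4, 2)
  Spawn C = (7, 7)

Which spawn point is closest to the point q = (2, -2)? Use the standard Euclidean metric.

Spawn B

Since √ is increasing, it suffices to compare squared distances:
d²(q, Spawn A) = (2−(-6))² + (-2−(-3))² = 64 + 1 = 65
d²(q, Spawn B) = (2−4)² + (-2−2)² = 4 + 16 = 20
d²(q, Spawn C) = (2−7)² + (-2−7)² = 25 + 81 = 106
Spawn B is nearest.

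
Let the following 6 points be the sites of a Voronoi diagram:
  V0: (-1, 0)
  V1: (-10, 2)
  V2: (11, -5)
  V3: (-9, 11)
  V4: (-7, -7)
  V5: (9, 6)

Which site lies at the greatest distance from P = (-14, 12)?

Since √ is increasing, it suffices to compare squared distances:
|PV0|² = (-14−(-1))² + (12−0)² = 169 + 144 = 313
|PV1|² = (-14−(-10))² + (12−2)² = 16 + 100 = 116
|PV2|² = (-14−11)² + (12−(-5))² = 625 + 289 = 914
|PV3|² = (-14−(-9))² + (12−11)² = 25 + 1 = 26
|PV4|² = (-14−(-7))² + (12−(-7))² = 49 + 361 = 410
|PV5|² = (-14−9)² + (12−6)² = 529 + 36 = 565
The largest is to V2.

V2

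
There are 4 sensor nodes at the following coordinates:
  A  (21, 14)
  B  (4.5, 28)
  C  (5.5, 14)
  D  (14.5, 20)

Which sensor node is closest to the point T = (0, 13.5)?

C

Compare squared distances (the ordering matches that of the actual distances):
|TA|² = (0−21)² + (13.5−14)² = 441 + 0.25 = 441.25
|TB|² = (0−4.5)² + (13.5−28)² = 20.25 + 210.25 = 230.5
|TC|² = (0−5.5)² + (13.5−14)² = 30.25 + 0.25 = 30.5
|TD|² = (0−14.5)² + (13.5−20)² = 210.25 + 42.25 = 252.5
The smallest is to C, so T lies in the Voronoi region of C.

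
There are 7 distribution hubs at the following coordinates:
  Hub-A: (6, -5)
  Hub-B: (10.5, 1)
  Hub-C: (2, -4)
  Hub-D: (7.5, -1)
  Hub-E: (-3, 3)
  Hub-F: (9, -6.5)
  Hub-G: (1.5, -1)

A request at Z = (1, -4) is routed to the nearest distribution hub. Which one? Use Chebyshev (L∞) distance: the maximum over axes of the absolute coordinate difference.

d(Z, Hub-A) = max(5, 1) = 5
d(Z, Hub-B) = max(9.5, 5) = 9.5
d(Z, Hub-C) = max(1, 0) = 1
d(Z, Hub-D) = max(6.5, 3) = 6.5
d(Z, Hub-E) = max(4, 7) = 7
d(Z, Hub-F) = max(8, 2.5) = 8
d(Z, Hub-G) = max(0.5, 3) = 3
Hub-C is nearest.

Hub-C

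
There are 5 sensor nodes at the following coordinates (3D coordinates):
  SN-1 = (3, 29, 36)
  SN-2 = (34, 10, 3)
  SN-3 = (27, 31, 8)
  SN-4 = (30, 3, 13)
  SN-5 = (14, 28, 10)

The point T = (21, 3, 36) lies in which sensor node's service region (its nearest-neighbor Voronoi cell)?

Compare squared distances (the ordering matches that of the actual distances):
d²(T, SN-1) = (21−3)² + (3−29)² + (36−36)² = 324 + 676 + 0 = 1000
d²(T, SN-2) = (21−34)² + (3−10)² + (36−3)² = 169 + 49 + 1089 = 1307
d²(T, SN-3) = (21−27)² + (3−31)² + (36−8)² = 36 + 784 + 784 = 1604
d²(T, SN-4) = (21−30)² + (3−3)² + (36−13)² = 81 + 0 + 529 = 610
d²(T, SN-5) = (21−14)² + (3−28)² + (36−10)² = 49 + 625 + 676 = 1350
Minimum is at SN-4.

SN-4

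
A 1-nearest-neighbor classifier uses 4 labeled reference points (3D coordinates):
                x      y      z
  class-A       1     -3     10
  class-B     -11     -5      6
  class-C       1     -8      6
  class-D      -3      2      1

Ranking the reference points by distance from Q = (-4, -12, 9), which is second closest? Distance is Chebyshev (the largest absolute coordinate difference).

d(Q, class-A) = max(5, 9, 1) = 9
d(Q, class-B) = max(7, 7, 3) = 7
d(Q, class-C) = max(5, 4, 3) = 5
d(Q, class-D) = max(1, 14, 8) = 14
Sorted ascending: class-C, class-B, class-A, … — the second-nearest is class-B.

class-B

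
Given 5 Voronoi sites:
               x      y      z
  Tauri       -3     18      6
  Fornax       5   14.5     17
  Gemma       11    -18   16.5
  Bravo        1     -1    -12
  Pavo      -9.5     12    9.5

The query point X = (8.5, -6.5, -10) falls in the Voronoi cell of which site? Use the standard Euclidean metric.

Bravo

Squared Euclidean distances:
d²(X, Tauri) = 132.25 + 600.25 + 256 = 988.5
d²(X, Fornax) = 12.25 + 441 + 729 = 1182.25
d²(X, Gemma) = 6.25 + 132.25 + 702.25 = 840.75
d²(X, Bravo) = 56.25 + 30.25 + 4 = 90.5
d²(X, Pavo) = 324 + 342.25 + 380.25 = 1046.5
Minimum is at Bravo.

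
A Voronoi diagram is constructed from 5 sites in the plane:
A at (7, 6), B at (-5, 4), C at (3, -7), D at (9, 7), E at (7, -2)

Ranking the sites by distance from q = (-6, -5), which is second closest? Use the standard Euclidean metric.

C

Compare squared distances (the ordering matches that of the actual distances):
|qA|² = (-6−7)² + (-5−6)² = 169 + 121 = 290
|qB|² = (-6−(-5))² + (-5−4)² = 1 + 81 = 82
|qC|² = (-6−3)² + (-5−(-7))² = 81 + 4 = 85
|qD|² = (-6−9)² + (-5−7)² = 225 + 144 = 369
|qE|² = (-6−7)² + (-5−(-2))² = 169 + 9 = 178
Sorted ascending: B, C, E, … — the second-nearest is C.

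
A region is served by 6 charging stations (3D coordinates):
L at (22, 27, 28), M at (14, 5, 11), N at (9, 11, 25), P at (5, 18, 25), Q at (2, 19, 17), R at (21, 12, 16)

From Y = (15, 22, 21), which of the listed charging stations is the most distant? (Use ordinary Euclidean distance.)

Compare squared distances (the ordering matches that of the actual distances):
|YL|² = (15−22)² + (22−27)² + (21−28)² = 49 + 25 + 49 = 123
|YM|² = (15−14)² + (22−5)² + (21−11)² = 1 + 289 + 100 = 390
|YN|² = (15−9)² + (22−11)² + (21−25)² = 36 + 121 + 16 = 173
|YP|² = (15−5)² + (22−18)² + (21−25)² = 100 + 16 + 16 = 132
|YQ|² = (15−2)² + (22−19)² + (21−17)² = 169 + 9 + 16 = 194
|YR|² = (15−21)² + (22−12)² + (21−16)² = 36 + 100 + 25 = 161
The largest is to M.

M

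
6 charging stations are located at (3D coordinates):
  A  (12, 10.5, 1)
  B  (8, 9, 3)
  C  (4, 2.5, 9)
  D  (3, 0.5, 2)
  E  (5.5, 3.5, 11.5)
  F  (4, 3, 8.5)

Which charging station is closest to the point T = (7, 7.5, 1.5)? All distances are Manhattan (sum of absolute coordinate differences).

d(T,A) = |7−12| + |7.5−10.5| + |1.5−1| = 5 + 3 + 0.5 = 8.5
d(T,B) = |7−8| + |7.5−9| + |1.5−3| = 1 + 1.5 + 1.5 = 4
d(T,C) = |7−4| + |7.5−2.5| + |1.5−9| = 3 + 5 + 7.5 = 15.5
d(T,D) = |7−3| + |7.5−0.5| + |1.5−2| = 4 + 7 + 0.5 = 11.5
d(T,E) = |7−5.5| + |7.5−3.5| + |1.5−11.5| = 1.5 + 4 + 10 = 15.5
d(T,F) = |7−4| + |7.5−3| + |1.5−8.5| = 3 + 4.5 + 7 = 14.5
Minimum is at B.

B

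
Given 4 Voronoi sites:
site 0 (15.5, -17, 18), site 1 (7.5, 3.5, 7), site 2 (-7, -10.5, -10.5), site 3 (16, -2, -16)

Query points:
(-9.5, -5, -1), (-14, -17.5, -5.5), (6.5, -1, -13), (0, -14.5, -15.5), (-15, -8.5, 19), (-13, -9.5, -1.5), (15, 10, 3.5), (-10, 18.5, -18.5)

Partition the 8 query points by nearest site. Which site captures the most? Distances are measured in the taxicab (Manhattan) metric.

(-9.5, -5, -1) — d to each: site 0:56, site 1:33.5, site 2:17.5, site 3:43.5 → nearest is site 2
(-14, -17.5, -5.5) — d to each: site 0:53.5, site 1:55, site 2:19, site 3:56 → nearest is site 2
(6.5, -1, -13) — d to each: site 0:56, site 1:25.5, site 2:25.5, site 3:13.5 → nearest is site 3
(0, -14.5, -15.5) — d to each: site 0:51.5, site 1:48, site 2:16, site 3:29 → nearest is site 2
(-15, -8.5, 19) — d to each: site 0:40, site 1:46.5, site 2:39.5, site 3:72.5 → nearest is site 2
(-13, -9.5, -1.5) — d to each: site 0:55.5, site 1:42, site 2:16, site 3:51 → nearest is site 2
(15, 10, 3.5) — d to each: site 0:42, site 1:17.5, site 2:56.5, site 3:32.5 → nearest is site 1
(-10, 18.5, -18.5) — d to each: site 0:97.5, site 1:58, site 2:40, site 3:49 → nearest is site 2
Tally — site 1:1, site 2:6, site 3:1. site 2 captures the most (6).

site 2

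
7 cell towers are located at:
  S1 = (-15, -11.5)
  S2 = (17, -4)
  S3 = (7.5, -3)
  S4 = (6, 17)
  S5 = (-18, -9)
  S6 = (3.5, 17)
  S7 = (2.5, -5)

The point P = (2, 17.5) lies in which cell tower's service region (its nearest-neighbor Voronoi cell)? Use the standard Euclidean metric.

S6

Compare squared distances (the ordering matches that of the actual distances):
|PS1|² = (2−(-15))² + (17.5−(-11.5))² = 289 + 841 = 1130
|PS2|² = (2−17)² + (17.5−(-4))² = 225 + 462.25 = 687.25
|PS3|² = (2−7.5)² + (17.5−(-3))² = 30.25 + 420.25 = 450.5
|PS4|² = (2−6)² + (17.5−17)² = 16 + 0.25 = 16.25
|PS5|² = (2−(-18))² + (17.5−(-9))² = 400 + 702.25 = 1102.25
|PS6|² = (2−3.5)² + (17.5−17)² = 2.25 + 0.25 = 2.5
|PS7|² = (2−2.5)² + (17.5−(-5))² = 0.25 + 506.25 = 506.5
S6 is nearest.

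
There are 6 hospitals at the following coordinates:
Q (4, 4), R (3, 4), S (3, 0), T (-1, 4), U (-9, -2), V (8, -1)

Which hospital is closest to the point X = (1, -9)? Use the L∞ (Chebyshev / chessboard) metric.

d(X,Q) = max(3, 13) = 13
d(X,R) = max(2, 13) = 13
d(X,S) = max(2, 9) = 9
d(X,T) = max(2, 13) = 13
d(X,U) = max(10, 7) = 10
d(X,V) = max(7, 8) = 8
Minimum is at V.

V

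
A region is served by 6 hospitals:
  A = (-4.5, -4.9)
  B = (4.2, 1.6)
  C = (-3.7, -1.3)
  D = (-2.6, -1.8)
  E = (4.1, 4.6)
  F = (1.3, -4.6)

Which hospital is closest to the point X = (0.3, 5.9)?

Since √ is increasing, it suffices to compare squared distances:
|XA|² = (0.3−(-4.5))² + (5.9−(-4.9))² = 23.04 + 116.64 = 139.68
|XB|² = (0.3−4.2)² + (5.9−1.6)² = 15.21 + 18.49 = 33.7
|XC|² = (0.3−(-3.7))² + (5.9−(-1.3))² = 16 + 51.84 = 67.84
|XD|² = (0.3−(-2.6))² + (5.9−(-1.8))² = 8.41 + 59.29 = 67.7
|XE|² = (0.3−4.1)² + (5.9−4.6)² = 14.44 + 1.69 = 16.13
|XF|² = (0.3−1.3)² + (5.9−(-4.6))² = 1 + 110.25 = 111.25
Minimum is at E.

E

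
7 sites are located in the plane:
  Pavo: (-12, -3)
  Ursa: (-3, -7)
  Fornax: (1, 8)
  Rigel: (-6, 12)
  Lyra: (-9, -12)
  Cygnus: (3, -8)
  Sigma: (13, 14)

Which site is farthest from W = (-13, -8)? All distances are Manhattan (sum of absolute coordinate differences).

d(W, Pavo) = |-13−(-12)| + |-8−(-3)| = 1 + 5 = 6
d(W, Ursa) = |-13−(-3)| + |-8−(-7)| = 10 + 1 = 11
d(W, Fornax) = |-13−1| + |-8−8| = 14 + 16 = 30
d(W, Rigel) = |-13−(-6)| + |-8−12| = 7 + 20 = 27
d(W, Lyra) = |-13−(-9)| + |-8−(-12)| = 4 + 4 = 8
d(W, Cygnus) = |-13−3| + |-8−(-8)| = 16 + 0 = 16
d(W, Sigma) = |-13−13| + |-8−14| = 26 + 22 = 48
The largest is to Sigma.

Sigma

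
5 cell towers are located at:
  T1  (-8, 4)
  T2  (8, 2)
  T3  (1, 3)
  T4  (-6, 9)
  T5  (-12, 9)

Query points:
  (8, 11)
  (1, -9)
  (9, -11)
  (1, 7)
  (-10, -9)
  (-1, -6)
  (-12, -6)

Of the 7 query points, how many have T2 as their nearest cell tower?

2

(8, 11) — d² to each: T1:305, T2:81, T3:113, T4:200, T5:404 → nearest is T2
(1, -9) — d² to each: T1:250, T2:170, T3:144, T4:373, T5:493 → nearest is T3
(9, -11) — d² to each: T1:514, T2:170, T3:260, T4:625, T5:841 → nearest is T2
(1, 7) — d² to each: T1:90, T2:74, T3:16, T4:53, T5:173 → nearest is T3
(-10, -9) — d² to each: T1:173, T2:445, T3:265, T4:340, T5:328 → nearest is T1
(-1, -6) — d² to each: T1:149, T2:145, T3:85, T4:250, T5:346 → nearest is T3
(-12, -6) — d² to each: T1:116, T2:464, T3:250, T4:261, T5:225 → nearest is T1
2 of the 7 points have T2 as nearest.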